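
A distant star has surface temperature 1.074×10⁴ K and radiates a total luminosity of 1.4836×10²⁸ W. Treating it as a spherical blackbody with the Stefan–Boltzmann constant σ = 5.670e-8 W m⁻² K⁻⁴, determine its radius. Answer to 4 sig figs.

R ≈ 1.251×10⁹ m

L = 4πR²σT⁴ ⇒ R = √(L/(4πσT⁴)).
σT⁴ = 7.54397×10⁸ W/m², so R = √(1.4836×10²⁸/(4π×7.54397×10⁸)) = 1.251×10⁹ m.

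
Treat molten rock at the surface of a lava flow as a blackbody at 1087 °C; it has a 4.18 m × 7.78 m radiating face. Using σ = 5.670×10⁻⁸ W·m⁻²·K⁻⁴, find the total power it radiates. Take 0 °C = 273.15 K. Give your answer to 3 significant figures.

P ≈ 6.31×10⁶ W

T = 1087 °C + 273.15 = 1360.15 K.
Area A = 4.18 × 7.78 = 32.5204 m².
P = σAT⁴ = 5.670×10⁻⁸ × 32.5204 × (1360.15)⁴ = 6.31×10⁶ W.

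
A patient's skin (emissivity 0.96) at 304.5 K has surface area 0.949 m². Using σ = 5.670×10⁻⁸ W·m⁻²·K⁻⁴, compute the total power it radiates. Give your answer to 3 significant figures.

Area A = 0.949 m².
P = εσAT⁴ = 0.96 × 5.670×10⁻⁸ × 0.949 × (304.5)⁴ = 444 W.

P ≈ 444 W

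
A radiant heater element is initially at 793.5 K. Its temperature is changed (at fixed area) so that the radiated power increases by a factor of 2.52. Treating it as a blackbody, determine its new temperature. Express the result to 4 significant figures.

P ∝ T⁴, so T₂/T₁ = (P₂/P₁)^(1/4) = (2.52)^(1/4) = 1.25994.
T₂ = 793.5 × 1.25994 = 999.8 K.

T₂ ≈ 999.8 K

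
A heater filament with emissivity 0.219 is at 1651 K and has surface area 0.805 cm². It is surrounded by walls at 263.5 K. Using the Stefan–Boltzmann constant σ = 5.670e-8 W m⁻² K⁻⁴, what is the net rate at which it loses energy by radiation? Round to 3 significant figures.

Area A = 0.805 cm² = 8.05×10⁻⁵ m².
Net radiated power P_net = εσA(T⁴ − T₀⁴) = 0.219×5.670×10⁻⁸×8.05×10⁻⁵×(1651⁴ − 263.5⁴).
T⁴ − T₀⁴ = 7.42999×10¹² − 4.82084×10⁹ = 7.42517×10¹² K⁴, so P_net = 7.42 W.

Net loss ≈ 7.42 W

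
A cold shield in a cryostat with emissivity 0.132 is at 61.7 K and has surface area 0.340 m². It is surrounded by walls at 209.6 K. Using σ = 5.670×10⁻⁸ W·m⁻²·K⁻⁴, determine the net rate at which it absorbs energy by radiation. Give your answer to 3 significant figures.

Area A = 0.340 m².
Net radiated power P_net = εσA(T⁴ − T₀⁴) = 0.132×5.670×10⁻⁸×0.340×(61.7⁴ − 209.6⁴).
T⁴ − T₀⁴ = 1.44924×10⁷ − 1.93003×10⁹ = -1.91554×10⁹ K⁴, so P_net = -4.87 W — negative, meaning a net gain of 4.87 W.

Net gain ≈ 4.87 W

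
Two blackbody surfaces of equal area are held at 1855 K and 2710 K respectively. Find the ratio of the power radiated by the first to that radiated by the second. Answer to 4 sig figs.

P₁/P₂ ≈ 0.2195

With equal areas, P₁/P₂ = (T₁/T₂)⁴ = (1855/2710)⁴ = 0.2195.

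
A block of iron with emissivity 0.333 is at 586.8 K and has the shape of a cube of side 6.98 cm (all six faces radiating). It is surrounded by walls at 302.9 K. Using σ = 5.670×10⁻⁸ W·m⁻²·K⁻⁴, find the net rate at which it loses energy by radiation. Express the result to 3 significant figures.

Net loss ≈ 60.8 W

Area A = 6s² = 6×(0.0698 m)² = 0.0292322 m².
Net radiated power P_net = εσA(T⁴ − T₀⁴) = 0.333×5.670×10⁻⁸×0.0292322×(586.8⁴ − 302.9⁴).
T⁴ − T₀⁴ = 1.18566×10¹¹ − 8.41777×10⁹ = 1.10148×10¹¹ K⁴, so P_net = 60.8 W.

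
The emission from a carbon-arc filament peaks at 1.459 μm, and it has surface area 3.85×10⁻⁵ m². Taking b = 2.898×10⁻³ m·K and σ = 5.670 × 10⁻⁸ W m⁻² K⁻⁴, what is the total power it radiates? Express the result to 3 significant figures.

Wien's law: T = b/λ_max = 2.898×10⁻³/1.459×10⁻⁶ = 1986.29 K.
Area A = 3.85×10⁻⁵ m².
Then P = σAT⁴ = 5.670×10⁻⁸×3.85×10⁻⁵×(1986.29)⁴ = 34.0 W.

P ≈ 34.0 W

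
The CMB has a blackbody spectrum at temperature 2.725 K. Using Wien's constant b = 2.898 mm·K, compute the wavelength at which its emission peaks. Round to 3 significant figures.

λ_max ≈ 1.06×10⁻³ m

Wien's displacement law: λ_max = b/T = (2.898×10⁻³ m·K)/(2.725 K) = 1.063×10⁻³ m.
That is 1.06×10⁻³ m, in the microwave range.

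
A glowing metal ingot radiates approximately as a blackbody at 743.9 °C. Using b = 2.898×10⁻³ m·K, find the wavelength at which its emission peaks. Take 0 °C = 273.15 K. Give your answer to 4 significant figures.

λ_max ≈ 2.849 μm

T = 743.9 °C + 273.15 = 1017.05 K.
Wien's displacement law: λ_max = b/T = (2.898×10⁻³ m·K)/(1017.05 K) = 2.8494×10⁻⁶ m.
That is 2.849 μm, in the infrared range.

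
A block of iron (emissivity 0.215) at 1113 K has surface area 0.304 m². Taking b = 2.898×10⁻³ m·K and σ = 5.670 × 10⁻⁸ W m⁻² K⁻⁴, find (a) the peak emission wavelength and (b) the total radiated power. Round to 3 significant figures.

(a) λ_max = b/T = 2.898×10⁻³/1113 = 2.604×10⁻⁶ m = 2.60 μm.
Area A = 0.304 m².
(b) P = εσAT⁴ = 0.215×5.670×10⁻⁸×0.304×(1113)⁴ = 5.69×10³ W.

λ_max ≈ 2.60 μm; P ≈ 5.69×10³ W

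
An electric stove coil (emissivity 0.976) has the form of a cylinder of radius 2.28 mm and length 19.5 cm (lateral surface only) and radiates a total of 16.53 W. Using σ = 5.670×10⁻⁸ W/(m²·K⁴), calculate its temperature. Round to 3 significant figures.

Lateral area A = 2πrL = 2π×2.28×10⁻³×0.195 = 2.79350×10⁻³ m².
P = εσAT⁴ ⇒ T = (P/(εσA))^(1/4) = (16.53/(0.976×5.670×10⁻⁸×2.79350×10⁻³))^(1/4) = 572 K.

T ≈ 572 K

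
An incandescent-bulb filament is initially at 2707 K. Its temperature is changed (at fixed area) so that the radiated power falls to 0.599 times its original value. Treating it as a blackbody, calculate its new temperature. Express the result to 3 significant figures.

P ∝ T⁴, so T₂/T₁ = (P₂/P₁)^(1/4) = (0.599)^(1/4) = 0.879745.
T₂ = 2707 × 0.879745 = 2.38×10³ K.

T₂ ≈ 2.38×10³ K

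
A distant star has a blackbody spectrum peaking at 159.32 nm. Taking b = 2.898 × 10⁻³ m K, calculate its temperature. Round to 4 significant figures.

T ≈ 1.819×10⁴ K

Wien's law gives T = b/λ_max = (2.898×10⁻³ m·K)/(1.5932×10⁻⁷ m) = 1.819×10⁴ K.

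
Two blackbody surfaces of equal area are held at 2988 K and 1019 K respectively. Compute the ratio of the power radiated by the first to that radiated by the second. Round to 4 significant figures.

With equal areas, P₁/P₂ = (T₁/T₂)⁴ = (2988/1019)⁴ = 73.93.

P₁/P₂ ≈ 73.93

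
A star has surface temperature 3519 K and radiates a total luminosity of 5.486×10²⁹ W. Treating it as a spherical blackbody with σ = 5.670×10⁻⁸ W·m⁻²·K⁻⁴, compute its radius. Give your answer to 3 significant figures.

L = 4πR²σT⁴ ⇒ R = √(L/(4πσT⁴)).
σT⁴ = 8.69481×10⁶ W/m², so R = √(5.486×10²⁹/(4π×8.69481×10⁶)) = 7.09×10¹⁰ m.

R ≈ 7.09×10¹⁰ m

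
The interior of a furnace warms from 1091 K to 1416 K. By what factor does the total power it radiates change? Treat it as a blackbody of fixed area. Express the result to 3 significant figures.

P₂/P₁ ≈ 2.84

P ∝ T⁴, so P₂/P₁ = (T₂/T₁)⁴ = (1416/1091)⁴ = (1.29789)⁴ = 2.84.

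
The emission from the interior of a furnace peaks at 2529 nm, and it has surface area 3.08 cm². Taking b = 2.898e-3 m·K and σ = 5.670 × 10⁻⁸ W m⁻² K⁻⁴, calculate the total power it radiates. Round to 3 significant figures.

Wien's law: T = b/λ_max = 2.898×10⁻³/2.529×10⁻⁶ = 1145.91 K.
Area A = 3.08 cm² = 3.08×10⁻⁴ m².
Then P = σAT⁴ = 5.670×10⁻⁸×3.08×10⁻⁴×(1145.91)⁴ = 30.1 W.

P ≈ 30.1 W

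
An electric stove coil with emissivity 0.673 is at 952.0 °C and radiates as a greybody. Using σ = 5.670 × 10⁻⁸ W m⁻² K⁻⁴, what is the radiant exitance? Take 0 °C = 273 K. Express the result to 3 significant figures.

T = 952.0 °C + 273 = 1225.0 K.
Stefan–Boltzmann: I = εσT⁴ = 0.673 × 5.670×10⁻⁸ × (1225.0)⁴ = 8.59×10⁴ W/m².

I ≈ 8.59×10⁴ W/m²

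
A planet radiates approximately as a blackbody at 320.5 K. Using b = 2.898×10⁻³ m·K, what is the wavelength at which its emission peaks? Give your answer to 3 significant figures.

λ_max ≈ 9.04 μm

Wien's displacement law: λ_max = b/T = (2.898×10⁻³ m·K)/(320.5 K) = 9.042×10⁻⁶ m.
That is 9.04 μm, in the infrared range.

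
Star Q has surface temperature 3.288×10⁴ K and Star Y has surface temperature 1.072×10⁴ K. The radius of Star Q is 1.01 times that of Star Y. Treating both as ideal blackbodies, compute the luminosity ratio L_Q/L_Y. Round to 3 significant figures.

L_Q/L_Y ≈ 90.3

L ∝ R²T⁴, so L_Q/L_Y = (R_Q/R_Y)²(T_Q/T_Y)⁴ = (1.01)² × (3.288×10⁴/1.072×10⁴)⁴ = 1.0201 × 88.5010 = 90.3.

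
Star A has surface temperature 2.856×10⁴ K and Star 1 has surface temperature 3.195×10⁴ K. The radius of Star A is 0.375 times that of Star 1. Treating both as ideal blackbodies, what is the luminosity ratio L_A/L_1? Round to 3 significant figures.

L ∝ R²T⁴, so L_A/L_1 = (R_A/R_1)²(T_A/T_1)⁴ = (0.375)² × (2.856×10⁴/3.195×10⁴)⁴ = 0.140625 × 0.638483 = 0.0898.

L_A/L_1 ≈ 0.0898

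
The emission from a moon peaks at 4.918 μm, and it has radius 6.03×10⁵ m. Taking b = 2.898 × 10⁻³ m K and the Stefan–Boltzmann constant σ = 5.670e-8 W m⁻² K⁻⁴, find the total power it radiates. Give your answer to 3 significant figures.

P ≈ 3.12×10¹⁶ W

Wien's law: T = b/λ_max = 2.898×10⁻³/4.918×10⁻⁶ = 589.264 K.
Surface area A = 4πR² = 4π(6.03×10⁵ m)² = 4.56925×10¹² m².
Then P = σAT⁴ = 5.670×10⁻⁸×4.56925×10¹²×(589.264)⁴ = 3.12×10¹⁶ W.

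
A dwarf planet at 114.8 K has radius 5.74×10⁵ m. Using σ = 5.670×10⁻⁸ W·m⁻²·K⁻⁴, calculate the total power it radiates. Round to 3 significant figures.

P ≈ 4.08×10¹³ W

Surface area A = 4πR² = 4π(5.74×10⁵ m)² = 4.14032×10¹² m².
P = σAT⁴ = 5.670×10⁻⁸ × 4.14032×10¹² × (114.8)⁴ = 4.08×10¹³ W.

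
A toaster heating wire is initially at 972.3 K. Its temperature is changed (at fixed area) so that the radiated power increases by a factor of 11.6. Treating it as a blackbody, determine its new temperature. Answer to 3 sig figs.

P ∝ T⁴, so T₂/T₁ = (P₂/P₁)^(1/4) = (11.6)^(1/4) = 1.84550.
T₂ = 972.3 × 1.84550 = 1.79×10³ K.

T₂ ≈ 1.79×10³ K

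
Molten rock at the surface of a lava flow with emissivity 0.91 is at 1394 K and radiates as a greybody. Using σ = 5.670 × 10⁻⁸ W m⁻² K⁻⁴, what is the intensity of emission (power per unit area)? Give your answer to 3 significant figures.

Stefan–Boltzmann: I = εσT⁴ = 0.91 × 5.670×10⁻⁸ × (1394)⁴ = 1.95×10⁵ W/m².

I ≈ 1.95×10⁵ W/m²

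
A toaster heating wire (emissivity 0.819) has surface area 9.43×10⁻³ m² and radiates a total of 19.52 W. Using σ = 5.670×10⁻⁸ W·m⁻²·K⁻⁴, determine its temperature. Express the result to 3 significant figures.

T ≈ 459 K

Area A = 9.43×10⁻³ m².
P = εσAT⁴ ⇒ T = (P/(εσA))^(1/4) = (19.52/(0.819×5.670×10⁻⁸×9.43×10⁻³))^(1/4) = 459 K.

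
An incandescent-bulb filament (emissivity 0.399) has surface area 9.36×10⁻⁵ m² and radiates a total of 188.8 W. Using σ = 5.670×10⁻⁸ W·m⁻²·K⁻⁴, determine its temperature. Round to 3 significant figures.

Area A = 9.36×10⁻⁵ m².
P = εσAT⁴ ⇒ T = (P/(εσA))^(1/4) = (188.8/(0.399×5.670×10⁻⁸×9.36×10⁻⁵))^(1/4) = 3.07×10³ K.

T ≈ 3.07×10³ K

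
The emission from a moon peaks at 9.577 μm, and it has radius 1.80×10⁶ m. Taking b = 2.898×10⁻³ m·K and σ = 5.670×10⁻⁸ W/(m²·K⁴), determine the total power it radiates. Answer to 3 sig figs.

Wien's law: T = b/λ_max = 2.898×10⁻³/9.577×10⁻⁶ = 302.600 K.
Surface area A = 4πR² = 4π(1.80×10⁶ m)² = 4.07150×10¹³ m².
Then P = σAT⁴ = 5.670×10⁻⁸×4.07150×10¹³×(302.600)⁴ = 1.94×10¹⁶ W.

P ≈ 1.94×10¹⁶ W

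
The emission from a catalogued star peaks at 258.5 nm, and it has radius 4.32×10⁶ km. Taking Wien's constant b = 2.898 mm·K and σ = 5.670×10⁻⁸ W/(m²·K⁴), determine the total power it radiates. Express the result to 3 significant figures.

Wien's law: T = b/λ_max = 2.898×10⁻³/2.585×10⁻⁷ = 11210.8 K.
Surface area A = 4πR² = 4π(4.32×10⁹ m)² = 2.34519×10²⁰ m².
Then P = σAT⁴ = 5.670×10⁻⁸×2.34519×10²⁰×(11210.8)⁴ = 2.10×10²⁹ W.

P ≈ 2.10×10²⁹ W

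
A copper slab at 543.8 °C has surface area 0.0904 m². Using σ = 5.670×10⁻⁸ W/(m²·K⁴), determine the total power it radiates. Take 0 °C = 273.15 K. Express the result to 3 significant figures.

T = 543.8 °C + 273.15 = 816.95 K.
Area A = 0.0904 m².
P = σAT⁴ = 5.670×10⁻⁸ × 0.0904 × (816.95)⁴ = 2.28×10³ W.

P ≈ 2.28×10³ W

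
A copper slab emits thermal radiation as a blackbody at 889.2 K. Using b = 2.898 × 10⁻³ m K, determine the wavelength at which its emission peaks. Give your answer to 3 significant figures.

Wien's displacement law: λ_max = b/T = (2.898×10⁻³ m·K)/(889.2 K) = 3.259×10⁻⁶ m.
That is 3.26 μm, in the infrared range.

λ_max ≈ 3.26 μm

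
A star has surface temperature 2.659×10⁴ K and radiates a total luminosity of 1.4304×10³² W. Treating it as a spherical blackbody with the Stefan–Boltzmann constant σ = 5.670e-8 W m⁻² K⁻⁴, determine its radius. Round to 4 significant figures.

L = 4πR²σT⁴ ⇒ R = √(L/(4πσT⁴)).
σT⁴ = 2.83437×10¹⁰ W/m², so R = √(1.4304×10³²/(4π×2.83437×10¹⁰)) = 2.004×10¹⁰ m.

R ≈ 2.004×10¹⁰ m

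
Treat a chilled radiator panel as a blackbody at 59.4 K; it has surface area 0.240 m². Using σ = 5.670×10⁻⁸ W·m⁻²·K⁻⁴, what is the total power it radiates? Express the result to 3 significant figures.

P ≈ 0.169 W

Area A = 0.240 m².
P = σAT⁴ = 5.670×10⁻⁸ × 0.240 × (59.4)⁴ = 0.169 W.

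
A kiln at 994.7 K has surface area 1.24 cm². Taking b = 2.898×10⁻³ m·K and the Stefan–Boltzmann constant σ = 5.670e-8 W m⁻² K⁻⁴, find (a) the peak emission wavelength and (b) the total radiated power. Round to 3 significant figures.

(a) λ_max = b/T = 2.898×10⁻³/994.7 = 2.913×10⁻⁶ m = 2.91 μm.
Area A = 1.24 cm² = 1.24×10⁻⁴ m².
(b) P = σAT⁴ = 5.670×10⁻⁸×1.24×10⁻⁴×(994.7)⁴ = 6.88 W.

λ_max ≈ 2.91 μm; P ≈ 6.88 W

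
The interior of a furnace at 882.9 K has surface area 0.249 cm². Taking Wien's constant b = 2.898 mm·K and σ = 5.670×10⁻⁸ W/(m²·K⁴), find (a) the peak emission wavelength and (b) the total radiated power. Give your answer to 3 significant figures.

λ_max ≈ 3.28 μm; P ≈ 0.858 W

(a) λ_max = b/T = 2.898×10⁻³/882.9 = 3.282×10⁻⁶ m = 3.28 μm.
Area A = 0.249 cm² = 2.49×10⁻⁵ m².
(b) P = σAT⁴ = 5.670×10⁻⁸×2.49×10⁻⁵×(882.9)⁴ = 0.858 W.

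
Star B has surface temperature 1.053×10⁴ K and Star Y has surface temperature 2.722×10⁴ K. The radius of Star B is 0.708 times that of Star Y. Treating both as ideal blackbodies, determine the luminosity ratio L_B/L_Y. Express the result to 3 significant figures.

L ∝ R²T⁴, so L_B/L_Y = (R_B/R_Y)²(T_B/T_Y)⁴ = (0.708)² × (1.053×10⁴/2.722×10⁴)⁴ = 0.501264 × 0.0223955 = 0.0112.

L_B/L_Y ≈ 0.0112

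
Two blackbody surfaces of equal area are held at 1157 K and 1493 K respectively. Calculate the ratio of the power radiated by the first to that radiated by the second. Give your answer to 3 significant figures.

With equal areas, P₁/P₂ = (T₁/T₂)⁴ = (1157/1493)⁴ = 0.361.

P₁/P₂ ≈ 0.361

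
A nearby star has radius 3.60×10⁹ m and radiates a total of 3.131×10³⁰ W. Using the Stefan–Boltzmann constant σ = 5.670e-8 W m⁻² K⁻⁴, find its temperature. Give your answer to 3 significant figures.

Surface area A = 4πR² = 4π(3.60×10⁹ m)² = 1.62860×10²⁰ m².
P = σAT⁴ ⇒ T = (P/(σA))^(1/4) = (3.131×10³⁰/(5.670×10⁻⁸×1.62860×10²⁰))^(1/4) = 2.41×10⁴ K.

T ≈ 2.41×10⁴ K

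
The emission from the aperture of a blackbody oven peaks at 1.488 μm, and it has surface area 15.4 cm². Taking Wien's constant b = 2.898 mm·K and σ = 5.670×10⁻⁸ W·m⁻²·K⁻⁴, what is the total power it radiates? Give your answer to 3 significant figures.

P ≈ 1.26×10³ W

Wien's law: T = b/λ_max = 2.898×10⁻³/1.488×10⁻⁶ = 1947.58 K.
Area A = 15.4 cm² = 1.54×10⁻³ m².
Then P = σAT⁴ = 5.670×10⁻⁸×1.54×10⁻³×(1947.58)⁴ = 1.26×10³ W.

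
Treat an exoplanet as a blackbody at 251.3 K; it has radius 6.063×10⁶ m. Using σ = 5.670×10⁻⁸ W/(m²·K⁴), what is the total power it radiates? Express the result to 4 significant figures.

Surface area A = 4πR² = 4π(6.063×10⁶ m)² = 4.61939×10¹⁴ m².
P = σAT⁴ = 5.670×10⁻⁸ × 4.61939×10¹⁴ × (251.3)⁴ = 1.045×10¹⁷ W.

P ≈ 1.045×10¹⁷ W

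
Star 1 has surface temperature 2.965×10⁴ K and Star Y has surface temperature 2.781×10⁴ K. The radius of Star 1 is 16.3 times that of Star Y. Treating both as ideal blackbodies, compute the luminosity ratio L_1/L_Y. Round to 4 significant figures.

L_1/L_Y ≈ 343.3

L ∝ R²T⁴, so L_1/L_Y = (R_1/R_Y)²(T_1/T_Y)⁴ = (16.3)² × (2.965×10⁴/2.781×10⁴)⁴ = 265.69 × 1.29210 = 343.3.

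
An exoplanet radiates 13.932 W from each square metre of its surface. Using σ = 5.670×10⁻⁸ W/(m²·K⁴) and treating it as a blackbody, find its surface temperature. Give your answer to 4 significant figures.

I = σT⁴, so T = (I/σ)^(1/4) = (13.932/(5.670×10⁻⁸))^(1/4) = 125.2 K.

T ≈ 125.2 K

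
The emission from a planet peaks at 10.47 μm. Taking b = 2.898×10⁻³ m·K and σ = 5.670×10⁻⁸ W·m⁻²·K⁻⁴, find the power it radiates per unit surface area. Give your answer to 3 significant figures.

I ≈ 333 W/m²

Wien's law: T = b/λ_max = 2.898×10⁻³/1.047×10⁻⁵ = 276.791 K.
Then I = σT⁴ = 5.670×10⁻⁸×(276.791)⁴ = 333 W/m².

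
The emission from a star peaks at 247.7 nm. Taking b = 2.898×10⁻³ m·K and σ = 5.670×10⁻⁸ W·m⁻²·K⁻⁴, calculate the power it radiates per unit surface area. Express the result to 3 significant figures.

I ≈ 1.06×10⁹ W/m²

Wien's law: T = b/λ_max = 2.898×10⁻³/2.477×10⁻⁷ = 11699.6 K.
Then I = σT⁴ = 5.670×10⁻⁸×(11699.6)⁴ = 1.06×10⁹ W/m².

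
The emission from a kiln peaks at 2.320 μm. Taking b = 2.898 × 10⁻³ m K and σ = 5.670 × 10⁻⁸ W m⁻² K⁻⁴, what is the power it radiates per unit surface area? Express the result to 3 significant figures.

Wien's law: T = b/λ_max = 2.898×10⁻³/2.320×10⁻⁶ = 1249.14 K.
Then I = σT⁴ = 5.670×10⁻⁸×(1249.14)⁴ = 1.38×10⁵ W/m².

I ≈ 1.38×10⁵ W/m²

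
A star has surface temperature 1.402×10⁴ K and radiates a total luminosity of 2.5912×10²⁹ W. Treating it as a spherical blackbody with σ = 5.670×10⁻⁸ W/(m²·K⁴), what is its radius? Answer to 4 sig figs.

R ≈ 3.068×10⁹ m

L = 4πR²σT⁴ ⇒ R = √(L/(4πσT⁴)).
σT⁴ = 2.19066×10⁹ W/m², so R = √(2.5912×10²⁹/(4π×2.19066×10⁹)) = 3.068×10⁹ m.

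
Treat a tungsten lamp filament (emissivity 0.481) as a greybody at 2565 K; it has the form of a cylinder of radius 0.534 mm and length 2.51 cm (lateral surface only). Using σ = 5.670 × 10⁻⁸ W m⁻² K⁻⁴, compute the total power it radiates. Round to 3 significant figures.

Lateral area A = 2πrL = 2π×5.34×10⁻⁴×0.0251 = 8.42160×10⁻⁵ m².
P = εσAT⁴ = 0.481 × 5.670×10⁻⁸ × 8.42160×10⁻⁵ × (2565)⁴ = 99.4 W.

P ≈ 99.4 W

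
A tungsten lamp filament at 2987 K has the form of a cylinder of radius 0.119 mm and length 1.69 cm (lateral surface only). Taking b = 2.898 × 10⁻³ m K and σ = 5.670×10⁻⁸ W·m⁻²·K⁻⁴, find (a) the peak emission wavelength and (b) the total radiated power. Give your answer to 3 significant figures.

λ_max ≈ 0.970 μm; P ≈ 57.0 W

(a) λ_max = b/T = 2.898×10⁻³/2987 = 9.702×10⁻⁷ m = 0.970 μm.
Lateral area A = 2πrL = 2π×1.19×10⁻⁴×0.0169 = 1.26361×10⁻⁵ m².
(b) P = σAT⁴ = 5.670×10⁻⁸×1.26361×10⁻⁵×(2987)⁴ = 57.0 W.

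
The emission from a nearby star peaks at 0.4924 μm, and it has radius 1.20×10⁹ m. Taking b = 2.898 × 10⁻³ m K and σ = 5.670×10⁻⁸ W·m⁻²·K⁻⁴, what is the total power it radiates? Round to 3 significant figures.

Wien's law: T = b/λ_max = 2.898×10⁻³/4.924×10⁻⁷ = 5885.46 K.
Surface area A = 4πR² = 4π(1.20×10⁹ m)² = 1.80956×10¹⁹ m².
Then P = σAT⁴ = 5.670×10⁻⁸×1.80956×10¹⁹×(5885.46)⁴ = 1.23×10²⁷ W.

P ≈ 1.23×10²⁷ W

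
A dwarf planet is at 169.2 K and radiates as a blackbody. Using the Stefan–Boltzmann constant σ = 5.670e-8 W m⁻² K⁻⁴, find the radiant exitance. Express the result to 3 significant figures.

I ≈ 46.5 W/m²

Stefan–Boltzmann: I = σT⁴ = 5.670×10⁻⁸ × (169.2)⁴ = 46.5 W/m².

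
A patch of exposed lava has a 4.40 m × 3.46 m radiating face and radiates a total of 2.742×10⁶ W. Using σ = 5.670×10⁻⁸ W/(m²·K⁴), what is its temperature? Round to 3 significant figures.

T ≈ 1.34×10³ K

Area A = 4.40 × 3.46 = 15.224 m².
P = σAT⁴ ⇒ T = (P/(σA))^(1/4) = (2.742×10⁶/(5.670×10⁻⁸×15.224))^(1/4) = 1.34×10³ K.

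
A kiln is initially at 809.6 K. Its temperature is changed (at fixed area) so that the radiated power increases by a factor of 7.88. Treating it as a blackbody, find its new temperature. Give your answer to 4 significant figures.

P ∝ T⁴, so T₂/T₁ = (P₂/P₁)^(1/4) = (7.88)^(1/4) = 1.67545.
T₂ = 809.6 × 1.67545 = 1356 K.

T₂ ≈ 1356 K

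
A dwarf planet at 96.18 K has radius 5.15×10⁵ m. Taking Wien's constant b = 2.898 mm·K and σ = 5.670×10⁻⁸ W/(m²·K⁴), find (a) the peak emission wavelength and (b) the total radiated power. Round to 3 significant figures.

(a) λ_max = b/T = 2.898×10⁻³/96.18 = 3.013×10⁻⁵ m = 30.1 μm.
Surface area A = 4πR² = 4π(5.15×10⁵ m)² = 3.33292×10¹² m².
(b) P = σAT⁴ = 5.670×10⁻⁸×3.33292×10¹²×(96.18)⁴ = 1.62×10¹³ W.

λ_max ≈ 30.1 μm; P ≈ 1.62×10¹³ W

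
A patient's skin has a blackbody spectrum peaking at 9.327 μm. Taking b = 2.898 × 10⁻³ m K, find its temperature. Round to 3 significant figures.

Wien's law gives T = b/λ_max = (2.898×10⁻³ m·K)/(9.327×10⁻⁶ m) = 311 K.

T ≈ 311 K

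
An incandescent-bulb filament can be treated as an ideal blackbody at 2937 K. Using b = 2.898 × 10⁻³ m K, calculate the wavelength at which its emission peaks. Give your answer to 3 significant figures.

Wien's displacement law: λ_max = b/T = (2.898×10⁻³ m·K)/(2937 K) = 9.867×10⁻⁷ m.
That is 987 nm, in the infrared range.

λ_max ≈ 987 nm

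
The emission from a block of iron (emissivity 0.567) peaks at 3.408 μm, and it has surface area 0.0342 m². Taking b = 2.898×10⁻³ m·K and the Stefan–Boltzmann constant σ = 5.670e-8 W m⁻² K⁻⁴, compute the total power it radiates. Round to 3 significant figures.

P ≈ 575 W

Wien's law: T = b/λ_max = 2.898×10⁻³/3.408×10⁻⁶ = 850.352 K.
Area A = 0.0342 m².
Then P = εσAT⁴ = 0.567×5.670×10⁻⁸×0.0342×(850.352)⁴ = 575 W.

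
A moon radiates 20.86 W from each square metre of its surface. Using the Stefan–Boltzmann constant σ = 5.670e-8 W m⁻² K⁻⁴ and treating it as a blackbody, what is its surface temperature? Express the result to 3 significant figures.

T ≈ 138 K

I = σT⁴, so T = (I/σ)^(1/4) = (20.86/(5.670×10⁻⁸))^(1/4) = 138 K.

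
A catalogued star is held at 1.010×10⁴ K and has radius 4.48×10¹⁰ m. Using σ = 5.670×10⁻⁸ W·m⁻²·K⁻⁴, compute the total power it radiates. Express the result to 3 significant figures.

P ≈ 1.49×10³¹ W

Surface area A = 4πR² = 4π(4.48×10¹⁰ m)² = 2.52212×10²² m².
P = σAT⁴ = 5.670×10⁻⁸ × 2.52212×10²² × (1.010×10⁴)⁴ = 1.49×10³¹ W.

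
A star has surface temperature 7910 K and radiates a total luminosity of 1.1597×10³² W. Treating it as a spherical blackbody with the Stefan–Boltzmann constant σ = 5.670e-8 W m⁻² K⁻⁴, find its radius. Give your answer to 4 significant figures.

R ≈ 2.039×10¹¹ m

L = 4πR²σT⁴ ⇒ R = √(L/(4πσT⁴)).
σT⁴ = 2.21967×10⁸ W/m², so R = √(1.1597×10³²/(4π×2.21967×10⁸)) = 2.039×10¹¹ m.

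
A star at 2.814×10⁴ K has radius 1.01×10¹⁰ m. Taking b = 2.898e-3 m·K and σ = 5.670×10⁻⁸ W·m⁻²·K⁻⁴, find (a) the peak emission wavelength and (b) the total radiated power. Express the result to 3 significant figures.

(a) λ_max = b/T = 2.898×10⁻³/2.814×10⁴ = 1.030×10⁻⁷ m = 103 nm.
Surface area A = 4πR² = 4π(1.01×10¹⁰ m)² = 1.28190×10²¹ m².
(b) P = σAT⁴ = 5.670×10⁻⁸×1.28190×10²¹×(2.814×10⁴)⁴ = 4.56×10³¹ W.

λ_max ≈ 103 nm; P ≈ 4.56×10³¹ W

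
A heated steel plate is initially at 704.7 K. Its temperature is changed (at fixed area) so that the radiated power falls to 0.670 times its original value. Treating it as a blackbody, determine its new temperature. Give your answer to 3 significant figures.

P ∝ T⁴, so T₂/T₁ = (P₂/P₁)^(1/4) = (0.670)^(1/4) = 0.904729.
T₂ = 704.7 × 0.904729 = 638 K.

T₂ ≈ 638 K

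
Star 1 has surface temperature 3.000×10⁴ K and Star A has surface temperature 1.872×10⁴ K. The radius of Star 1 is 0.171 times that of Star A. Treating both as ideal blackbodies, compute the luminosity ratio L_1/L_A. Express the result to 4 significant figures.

L ∝ R²T⁴, so L_1/L_A = (R_1/R_A)²(T_1/T_A)⁴ = (0.171)² × (3.000×10⁴/1.872×10⁴)⁴ = 0.029241 × 6.59571 = 0.1929.

L_1/L_A ≈ 0.1929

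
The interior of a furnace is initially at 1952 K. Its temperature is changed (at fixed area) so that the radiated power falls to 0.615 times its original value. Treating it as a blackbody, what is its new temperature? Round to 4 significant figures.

T₂ ≈ 1729 K

P ∝ T⁴, so T₂/T₁ = (P₂/P₁)^(1/4) = (0.615)^(1/4) = 0.885562.
T₂ = 1952 × 0.885562 = 1729 K.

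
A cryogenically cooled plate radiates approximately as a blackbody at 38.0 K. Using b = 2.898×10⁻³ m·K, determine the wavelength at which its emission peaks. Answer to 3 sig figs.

λ_max ≈ 76.3 μm

Wien's displacement law: λ_max = b/T = (2.898×10⁻³ m·K)/(38.0 K) = 7.626×10⁻⁵ m.
That is 76.3 μm, in the infrared range.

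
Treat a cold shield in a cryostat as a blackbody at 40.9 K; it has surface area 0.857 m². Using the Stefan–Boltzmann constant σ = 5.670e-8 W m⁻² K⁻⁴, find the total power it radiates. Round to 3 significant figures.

P ≈ 0.136 W

Area A = 0.857 m².
P = σAT⁴ = 5.670×10⁻⁸ × 0.857 × (40.9)⁴ = 0.136 W.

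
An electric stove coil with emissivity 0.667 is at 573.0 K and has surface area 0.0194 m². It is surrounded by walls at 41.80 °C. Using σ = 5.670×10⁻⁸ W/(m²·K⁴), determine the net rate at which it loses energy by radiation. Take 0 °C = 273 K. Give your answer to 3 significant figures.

Surroundings: T = 41.80 °C + 273 = 314.80 K.
Area A = 0.0194 m².
Net radiated power P_net = εσA(T⁴ − T₀⁴) = 0.667×5.670×10⁻⁸×0.0194×(573.0⁴ − 314.80⁴).
T⁴ − T₀⁴ = 1.07800×10¹¹ − 9.82062×10⁹ = 9.79794×10¹⁰ K⁴, so P_net = 71.9 W.

Net loss ≈ 71.9 W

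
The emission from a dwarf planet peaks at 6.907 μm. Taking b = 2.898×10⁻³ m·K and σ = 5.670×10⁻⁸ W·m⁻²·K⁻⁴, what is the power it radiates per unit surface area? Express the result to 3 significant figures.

I ≈ 1.76×10³ W/m²

Wien's law: T = b/λ_max = 2.898×10⁻³/6.907×10⁻⁶ = 419.574 K.
Then I = σT⁴ = 5.670×10⁻⁸×(419.574)⁴ = 1.76×10³ W/m².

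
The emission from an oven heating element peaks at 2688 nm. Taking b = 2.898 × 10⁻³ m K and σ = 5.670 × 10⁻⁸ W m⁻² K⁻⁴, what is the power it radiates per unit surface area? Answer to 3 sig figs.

I ≈ 7.66×10⁴ W/m²

Wien's law: T = b/λ_max = 2.898×10⁻³/2.688×10⁻⁶ = 1078.12 K.
Then I = σT⁴ = 5.670×10⁻⁸×(1078.12)⁴ = 7.66×10⁴ W/m².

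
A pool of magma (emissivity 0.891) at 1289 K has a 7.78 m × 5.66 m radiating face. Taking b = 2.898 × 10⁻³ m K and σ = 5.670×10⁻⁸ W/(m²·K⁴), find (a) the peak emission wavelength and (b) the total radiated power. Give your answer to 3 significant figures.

λ_max ≈ 2.25×10³ nm; P ≈ 6.14×10⁶ W

(a) λ_max = b/T = 2.898×10⁻³/1289 = 2.248×10⁻⁶ m = 2.25×10³ nm.
Area A = 7.78 × 5.66 = 44.0348 m².
(b) P = εσAT⁴ = 0.891×5.670×10⁻⁸×44.0348×(1289)⁴ = 6.14×10⁶ W.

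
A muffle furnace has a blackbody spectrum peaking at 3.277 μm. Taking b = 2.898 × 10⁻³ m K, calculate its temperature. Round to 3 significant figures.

T ≈ 884 K

Wien's law gives T = b/λ_max = (2.898×10⁻³ m·K)/(3.277×10⁻⁶ m) = 884 K.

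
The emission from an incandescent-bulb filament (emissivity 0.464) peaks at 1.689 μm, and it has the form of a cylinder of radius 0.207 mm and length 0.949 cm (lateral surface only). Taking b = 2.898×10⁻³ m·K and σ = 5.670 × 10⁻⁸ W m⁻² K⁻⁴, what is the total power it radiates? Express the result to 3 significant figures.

Wien's law: T = b/λ_max = 2.898×10⁻³/1.689×10⁻⁶ = 1715.81 K.
Lateral area A = 2πrL = 2π×2.07×10⁻⁴×9.49×10⁻³ = 1.23429×10⁻⁵ m².
Then P = εσAT⁴ = 0.464×5.670×10⁻⁸×1.23429×10⁻⁵×(1715.81)⁴ = 2.81 W.

P ≈ 2.81 W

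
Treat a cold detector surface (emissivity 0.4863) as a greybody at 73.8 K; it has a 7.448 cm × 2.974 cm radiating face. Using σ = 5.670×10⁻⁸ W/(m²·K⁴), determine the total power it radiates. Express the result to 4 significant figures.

Area A = 0.07448 × 0.02974 = 2.21504×10⁻³ m².
P = εσAT⁴ = 0.4863 × 5.670×10⁻⁸ × 2.21504×10⁻³ × (73.8)⁴ = 1.812×10⁻³ W.

P ≈ 1.812×10⁻³ W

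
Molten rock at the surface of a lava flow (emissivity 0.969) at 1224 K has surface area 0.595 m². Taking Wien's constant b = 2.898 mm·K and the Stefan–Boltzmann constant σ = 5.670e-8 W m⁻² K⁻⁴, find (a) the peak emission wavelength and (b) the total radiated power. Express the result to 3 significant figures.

(a) λ_max = b/T = 2.898×10⁻³/1224 = 2.368×10⁻⁶ m = 2.37×10³ nm.
Area A = 0.595 m².
(b) P = εσAT⁴ = 0.969×5.670×10⁻⁸×0.595×(1224)⁴ = 7.34×10⁴ W.

λ_max ≈ 2.37×10³ nm; P ≈ 7.34×10⁴ W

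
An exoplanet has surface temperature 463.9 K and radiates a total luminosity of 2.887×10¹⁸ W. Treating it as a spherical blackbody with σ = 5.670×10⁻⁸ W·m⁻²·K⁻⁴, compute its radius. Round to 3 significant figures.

R ≈ 9.35×10⁶ m

L = 4πR²σT⁴ ⇒ R = √(L/(4πσT⁴)).
σT⁴ = 2625.91 W/m², so R = √(2.887×10¹⁸/(4π×2625.91)) = 9.35×10⁶ m.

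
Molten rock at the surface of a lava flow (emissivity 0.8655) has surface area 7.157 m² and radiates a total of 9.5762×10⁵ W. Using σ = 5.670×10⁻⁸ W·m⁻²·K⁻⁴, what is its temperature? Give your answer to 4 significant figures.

Area A = 7.157 m².
P = εσAT⁴ ⇒ T = (P/(εσA))^(1/4) = (9.5762×10⁵/(0.8655×5.670×10⁻⁸×7.157))^(1/4) = 1285 K.

T ≈ 1285 K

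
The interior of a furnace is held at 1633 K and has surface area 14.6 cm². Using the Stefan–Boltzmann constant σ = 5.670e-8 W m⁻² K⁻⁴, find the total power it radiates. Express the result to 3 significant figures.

Area A = 14.6 cm² = 1.46×10⁻³ m².
P = σAT⁴ = 5.670×10⁻⁸ × 1.46×10⁻³ × (1633)⁴ = 589 W.

P ≈ 589 W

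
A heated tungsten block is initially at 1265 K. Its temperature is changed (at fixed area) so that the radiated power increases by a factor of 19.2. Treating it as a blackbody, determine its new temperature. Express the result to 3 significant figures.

T₂ ≈ 2.65×10³ K

P ∝ T⁴, so T₂/T₁ = (P₂/P₁)^(1/4) = (19.2)^(1/4) = 2.09327.
T₂ = 1265 × 2.09327 = 2.65×10³ K.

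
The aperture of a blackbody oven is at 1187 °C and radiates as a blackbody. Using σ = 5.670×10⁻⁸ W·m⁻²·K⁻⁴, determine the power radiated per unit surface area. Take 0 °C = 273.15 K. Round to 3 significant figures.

T = 1187 °C + 273.15 = 1460.15 K.
Stefan–Boltzmann: I = σT⁴ = 5.670×10⁻⁸ × (1460.15)⁴ = 2.58×10⁵ W/m².

I ≈ 2.58×10⁵ W/m²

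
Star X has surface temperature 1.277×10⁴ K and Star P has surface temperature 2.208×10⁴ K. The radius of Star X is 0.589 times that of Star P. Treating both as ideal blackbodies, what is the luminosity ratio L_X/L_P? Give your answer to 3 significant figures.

L_X/L_P ≈ 0.0388

L ∝ R²T⁴, so L_X/L_P = (R_X/R_P)²(T_X/T_P)⁴ = (0.589)² × (1.277×10⁴/2.208×10⁴)⁴ = 0.346921 × 0.111884 = 0.0388.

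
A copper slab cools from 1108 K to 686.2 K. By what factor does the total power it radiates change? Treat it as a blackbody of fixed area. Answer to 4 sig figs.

P ∝ T⁴, so P₂/P₁ = (T₂/T₁)⁴ = (686.2/1108)⁴ = (0.619314)⁴ = 0.1471.

P₂/P₁ ≈ 0.1471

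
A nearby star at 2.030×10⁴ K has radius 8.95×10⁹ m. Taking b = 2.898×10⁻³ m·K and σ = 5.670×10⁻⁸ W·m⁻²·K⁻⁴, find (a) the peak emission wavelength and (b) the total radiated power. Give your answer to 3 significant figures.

(a) λ_max = b/T = 2.898×10⁻³/2.030×10⁴ = 1.428×10⁻⁷ m = 143 nm.
Surface area A = 4πR² = 4π(8.95×10⁹ m)² = 1.00660×10²¹ m².
(b) P = σAT⁴ = 5.670×10⁻⁸×1.00660×10²¹×(2.030×10⁴)⁴ = 9.69×10³⁰ W.

λ_max ≈ 143 nm; P ≈ 9.69×10³⁰ W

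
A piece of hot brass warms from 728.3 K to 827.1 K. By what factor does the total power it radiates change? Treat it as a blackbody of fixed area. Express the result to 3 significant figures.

P ∝ T⁴, so P₂/P₁ = (T₂/T₁)⁴ = (827.1/728.3)⁴ = (1.13566)⁴ = 1.66.

P₂/P₁ ≈ 1.66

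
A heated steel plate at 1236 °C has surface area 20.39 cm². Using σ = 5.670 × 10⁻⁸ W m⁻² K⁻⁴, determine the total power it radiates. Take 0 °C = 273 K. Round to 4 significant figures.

T = 1236 °C + 273 = 1509 K.
Area A = 20.39 cm² = 2.039×10⁻³ m².
P = σAT⁴ = 5.670×10⁻⁸ × 2.039×10⁻³ × (1509)⁴ = 599.5 W.

P ≈ 599.5 W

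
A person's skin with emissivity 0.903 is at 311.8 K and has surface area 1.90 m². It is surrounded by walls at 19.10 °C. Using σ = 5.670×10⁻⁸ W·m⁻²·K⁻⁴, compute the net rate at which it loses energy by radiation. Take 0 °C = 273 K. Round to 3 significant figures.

Net loss ≈ 211 W

Surroundings: T = 19.10 °C + 273 = 292.10 K.
Area A = 1.90 m².
Net radiated power P_net = εσA(T⁴ − T₀⁴) = 0.903×5.670×10⁻⁸×1.90×(311.8⁴ − 292.10⁴).
T⁴ − T₀⁴ = 9.45158×10⁹ − 7.27991×10⁹ = 2.17167×10⁹ K⁴, so P_net = 211 W.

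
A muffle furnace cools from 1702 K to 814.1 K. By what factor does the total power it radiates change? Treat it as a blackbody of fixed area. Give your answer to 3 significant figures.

P₂/P₁ ≈ 0.0523

P ∝ T⁴, so P₂/P₁ = (T₂/T₁)⁴ = (814.1/1702)⁴ = (0.478320)⁴ = 0.0523.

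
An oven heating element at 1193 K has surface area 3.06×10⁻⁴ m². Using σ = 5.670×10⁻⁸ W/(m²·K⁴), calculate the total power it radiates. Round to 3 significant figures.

P ≈ 35.1 W

Area A = 3.06×10⁻⁴ m².
P = σAT⁴ = 5.670×10⁻⁸ × 3.06×10⁻⁴ × (1193)⁴ = 35.1 W.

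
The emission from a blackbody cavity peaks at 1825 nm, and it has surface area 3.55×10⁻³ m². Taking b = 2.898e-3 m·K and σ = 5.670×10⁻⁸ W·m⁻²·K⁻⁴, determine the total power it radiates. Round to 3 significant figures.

P ≈ 1.28×10³ W

Wien's law: T = b/λ_max = 2.898×10⁻³/1.825×10⁻⁶ = 1587.95 K.
Area A = 3.55×10⁻³ m².
Then P = σAT⁴ = 5.670×10⁻⁸×3.55×10⁻³×(1587.95)⁴ = 1.28×10³ W.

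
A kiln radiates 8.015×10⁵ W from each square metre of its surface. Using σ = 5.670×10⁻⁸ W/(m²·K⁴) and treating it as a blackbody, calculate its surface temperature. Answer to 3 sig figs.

T ≈ 1.94×10³ K

I = σT⁴, so T = (I/σ)^(1/4) = (8.015×10⁵/(5.670×10⁻⁸))^(1/4) = 1.94×10³ K.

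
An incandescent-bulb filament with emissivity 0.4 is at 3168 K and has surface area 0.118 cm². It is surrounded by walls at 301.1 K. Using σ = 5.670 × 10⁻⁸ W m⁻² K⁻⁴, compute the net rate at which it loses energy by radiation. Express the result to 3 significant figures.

Area A = 0.118 cm² = 1.18×10⁻⁵ m².
Net radiated power P_net = εσA(T⁴ − T₀⁴) = 0.4×5.670×10⁻⁸×1.18×10⁻⁵×(3168⁴ − 301.1⁴).
T⁴ − T₀⁴ = 1.00726×10¹⁴ − 8.21945×10⁹ = 1.00718×10¹⁴ K⁴, so P_net = 27.0 W.

Net loss ≈ 27.0 W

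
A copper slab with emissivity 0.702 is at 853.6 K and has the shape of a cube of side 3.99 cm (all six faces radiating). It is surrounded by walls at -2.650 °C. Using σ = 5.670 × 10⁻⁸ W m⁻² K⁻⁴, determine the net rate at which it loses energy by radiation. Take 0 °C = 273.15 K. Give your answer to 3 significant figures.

Surroundings: T = -2.650 °C + 273.15 = 270.500 K.
Area A = 6s² = 6×(0.0399 m)² = 9.55206×10⁻³ m².
Net radiated power P_net = εσA(T⁴ − T₀⁴) = 0.702×5.670×10⁻⁸×9.55206×10⁻³×(853.6⁴ − 270.500⁴).
T⁴ − T₀⁴ = 5.30906×10¹¹ − 5.35389×10⁹ = 5.25552×10¹¹ K⁴, so P_net = 200 W.

Net loss ≈ 200 W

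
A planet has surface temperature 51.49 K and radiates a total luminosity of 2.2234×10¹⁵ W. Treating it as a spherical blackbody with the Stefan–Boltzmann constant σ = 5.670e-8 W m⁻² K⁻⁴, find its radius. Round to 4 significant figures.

L = 4πR²σT⁴ ⇒ R = √(L/(4πσT⁴)).
σT⁴ = 0.398542 W/m², so R = √(2.2234×10¹⁵/(4π×0.398542)) = 2.107×10⁷ m.

R ≈ 2.107×10⁷ m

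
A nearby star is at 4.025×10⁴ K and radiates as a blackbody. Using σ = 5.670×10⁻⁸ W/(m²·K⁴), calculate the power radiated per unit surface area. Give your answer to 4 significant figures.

I ≈ 1.488×10¹¹ W/m²

Stefan–Boltzmann: I = σT⁴ = 5.670×10⁻⁸ × (4.025×10⁴)⁴ = 1.488×10¹¹ W/m².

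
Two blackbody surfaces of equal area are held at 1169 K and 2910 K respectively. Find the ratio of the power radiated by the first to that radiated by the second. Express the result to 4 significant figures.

With equal areas, P₁/P₂ = (T₁/T₂)⁴ = (1169/2910)⁴ = 0.02604.

P₁/P₂ ≈ 0.02604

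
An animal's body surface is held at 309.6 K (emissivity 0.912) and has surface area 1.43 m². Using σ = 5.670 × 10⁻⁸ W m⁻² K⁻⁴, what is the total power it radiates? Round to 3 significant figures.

Area A = 1.43 m².
P = εσAT⁴ = 0.912 × 5.670×10⁻⁸ × 1.43 × (309.6)⁴ = 679 W.

P ≈ 679 W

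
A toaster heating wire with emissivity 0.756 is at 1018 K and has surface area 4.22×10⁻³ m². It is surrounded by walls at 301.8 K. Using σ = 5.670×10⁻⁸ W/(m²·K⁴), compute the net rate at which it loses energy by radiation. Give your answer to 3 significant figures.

Net loss ≈ 193 W

Area A = 4.22×10⁻³ m².
Net radiated power P_net = εσA(T⁴ − T₀⁴) = 0.756×5.670×10⁻⁸×4.22×10⁻³×(1018⁴ − 301.8⁴).
T⁴ − T₀⁴ = 1.07397×10¹² − 8.29616×10⁹ = 1.06567×10¹² K⁴, so P_net = 193 W.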